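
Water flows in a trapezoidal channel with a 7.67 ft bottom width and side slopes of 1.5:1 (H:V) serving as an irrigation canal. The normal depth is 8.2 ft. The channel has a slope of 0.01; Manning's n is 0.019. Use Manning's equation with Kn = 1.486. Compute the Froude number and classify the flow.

With bottom width b = 7.67 ft and side slope z = 1.5: A = (b + zy)y = (7.67 + 1.5×8.2)×8.2 = 163.8 ft²; P = b + 2y√(1+z²) = 7.67 + 2×8.2×1.803 = 37.24 ft.
Hydraulic radius R = A/P = 163.8/37.24 = 4.398 ft.
V = (1.486/n) R^(2/3) √S = (1.486/0.019) × 4.398^(2/3) × √0.01 = 20.99 ft/s. Hydraulic depth D_h = A/T = 163.8/32.27 = 5.074 ft.
Froude number Fr = V/√(g·D_h) = 20.99/√(32.2×5.074) = 1.64, which is greater than 1, so the flow is supercritical.

supercritical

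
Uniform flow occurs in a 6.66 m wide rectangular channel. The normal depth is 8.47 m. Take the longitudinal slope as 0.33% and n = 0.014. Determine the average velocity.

V = 7.34 m/s

Flow area A = b·y = 6.66 × 8.47 = 56.41 m². Wetted perimeter P = b + 2y = 6.66 + 2×8.47 = 23.6 m.
Hydraulic radius R = A/P = 56.41/23.6 = 2.39 m.
From Manning's equation, V = (1/n) R^(2/3) S^(1/2) = (1/0.014) × 2.39^(2/3) × 0.0033^(1/2) = 7.34 m/s.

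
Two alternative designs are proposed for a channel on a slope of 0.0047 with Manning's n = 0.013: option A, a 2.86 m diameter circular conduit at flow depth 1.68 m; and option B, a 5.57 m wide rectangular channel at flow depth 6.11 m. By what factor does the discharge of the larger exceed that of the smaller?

Channel A: For a circular section of diameter D = 2.86 m at depth y = 1.68 m, the central angle is θ = 2 arccos(1 − 2y/D) = 3.493 rad. Then A = (D²/8)(θ − sin θ) = 3.923 m² and P = Dθ/2 = 4.995 m. Hydraulic radius R = A/P = 3.923/4.995 = 0.7855 m. Q_A = (1/0.013)·3.923·0.7855^(2/3)·√0.0047 = 17.61 m³/s.
Channel B: Flow area A = b·y = 5.57 × 6.11 = 34.03 m². Wetted perimeter P = b + 2y = 5.57 + 2×6.11 = 17.79 m. Hydraulic radius R = A/P = 34.03/17.79 = 1.913 m. Q_B = (1/0.013)·34.03·1.913^(2/3)·√0.0047 = 276.6 m³/s.
The larger discharge is 276.6 m³/s and the smaller is 17.61 m³/s; the ratio is 15.7.

15.7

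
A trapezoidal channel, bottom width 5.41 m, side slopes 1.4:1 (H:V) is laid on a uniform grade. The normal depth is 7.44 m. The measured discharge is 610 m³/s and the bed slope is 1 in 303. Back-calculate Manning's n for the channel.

With bottom width b = 5.41 m and side slope z = 1.4: A = (b + zy)y = (5.41 + 1.4×7.44)×7.44 = 117.7 m²; P = b + 2y√(1+z²) = 5.41 + 2×7.44×1.72 = 31.01 m.
Hydraulic radius R = A/P = 117.7/31.01 = 3.797 m.
Rearranging Manning's equation: n = (1/Q) A R^(2/3) S^(1/2) = (1/610) × 117.7 × 3.797^(2/3) × √0.0033 = 0.027.

n = 0.027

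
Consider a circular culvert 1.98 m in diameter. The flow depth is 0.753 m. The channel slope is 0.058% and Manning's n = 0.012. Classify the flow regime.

subcritical

For a circular section of diameter D = 1.98 m at depth y = 0.753 m, the central angle is θ = 2 arccos(1 − 2y/D) = 2.658 rad. Then A = (D²/8)(θ − sin θ) = 1.075 m² and P = Dθ/2 = 2.632 m.
Hydraulic radius R = A/P = 1.075/2.632 = 0.4084 m.
V = (1/n) R^(2/3) √S = (1/0.012) × 0.4084^(2/3) × √0.00058 = 1.105 m/s. Hydraulic depth D_h = A/T = 1.075/1.922 = 0.5591 m.
Froude number Fr = V/√(g·D_h) = 1.105/√(9.81×0.5591) = 0.472, which is less than 1, so the flow is subcritical.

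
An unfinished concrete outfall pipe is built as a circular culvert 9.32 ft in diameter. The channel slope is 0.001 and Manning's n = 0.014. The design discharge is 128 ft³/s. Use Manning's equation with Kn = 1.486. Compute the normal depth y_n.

y_n = 3.61 ft

Manning's equation rearranged: A R^(2/3) = nQ / (1.486·√S) = 0.014 × 128 / (1.486 × √0.001) = 38.13.
Trying y = 4.13 ft: A R^(2/3) = 48.6 — high.
Trying y = 2.66 ft: A R^(2/3) = 21.31 — low.
Trying y = 3.61 ft: A R^(2/3) = 38.09 — matches.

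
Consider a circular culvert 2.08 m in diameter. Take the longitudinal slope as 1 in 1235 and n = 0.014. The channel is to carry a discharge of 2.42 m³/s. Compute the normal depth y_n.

Manning's equation rearranged: A R^(2/3) = nQ / (1·√S) = 0.014 × 2.42 / (√0.0008097) = 1.191.
Trying y = 1.37 m: A R^(2/3) = 1.694 — over.
Trying y = 1.09 m: A R^(2/3) = 1.189 — ≈ 1.191.

y_n = 1.09 m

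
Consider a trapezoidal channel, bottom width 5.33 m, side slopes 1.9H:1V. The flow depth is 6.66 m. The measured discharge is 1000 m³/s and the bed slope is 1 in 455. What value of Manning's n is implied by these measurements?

n = 0.013

With bottom width b = 5.33 m and side slope z = 1.9: A = (b + zy)y = (5.33 + 1.9×6.66)×6.66 = 119.8 m²; P = b + 2y√(1+z²) = 5.33 + 2×6.66×2.147 = 33.93 m.
Hydraulic radius R = A/P = 119.8/33.93 = 3.53 m.
Rearranging Manning's equation: n = (1/Q) A R^(2/3) S^(1/2) = (1/1000) × 119.8 × 3.53^(2/3) × √0.002198 = 0.013.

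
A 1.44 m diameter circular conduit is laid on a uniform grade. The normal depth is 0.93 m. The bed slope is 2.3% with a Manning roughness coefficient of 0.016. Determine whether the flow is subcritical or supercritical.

For a circular section of diameter D = 1.44 m at depth y = 0.93 m, the central angle is θ = 2 arccos(1 − 2y/D) = 3.734 rad. Then A = (D²/8)(θ − sin θ) = 1.112 m² and P = Dθ/2 = 2.688 m.
Hydraulic radius R = A/P = 1.112/2.688 = 0.4138 m.
V = (1/n) R^(2/3) √S = (1/0.016) × 0.4138^(2/3) × √0.023 = 5.263 m/s. Hydraulic depth D_h = A/T = 1.112/1.377 = 0.8076 m.
Froude number Fr = V/√(g·D_h) = 5.263/√(9.81×0.8076) = 1.87, which is greater than 1, so the flow is supercritical.

supercritical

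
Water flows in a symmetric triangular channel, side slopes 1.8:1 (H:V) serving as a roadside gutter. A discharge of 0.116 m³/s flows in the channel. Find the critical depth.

At critical depth, Q² T / (g A³) = 1, i.e. A³/T = Q²/g = 0.116²/9.81 = 0.001372.
Trying y = 0.207 m: A³/T = 0.0006157 — short.
Trying y = 0.309 m: A³/T = 0.004564 — over.
Trying y = 0.243 m: A³/T = 0.001373 — matches.

y_c = 0.243 m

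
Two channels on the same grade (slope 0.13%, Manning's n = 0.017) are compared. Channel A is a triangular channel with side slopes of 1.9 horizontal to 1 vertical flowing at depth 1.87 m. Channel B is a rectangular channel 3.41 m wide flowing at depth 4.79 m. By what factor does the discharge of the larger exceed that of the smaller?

3.25

Channel A: For a triangular section with side slope z = 1.9: A = zy² = 1.9×1.87² = 6.644 m²; P = 2y√(1+z²) = 2×1.87×2.147 = 8.03 m. Hydraulic radius R = A/P = 6.644/8.03 = 0.8274 m. Q_A = (1/0.017)·6.644·0.8274^(2/3)·√0.0013 = 12.42 m³/s.
Channel B: Flow area A = b·y = 3.41 × 4.79 = 16.33 m². Wetted perimeter P = b + 2y = 3.41 + 2×4.79 = 12.99 m. Hydraulic radius R = A/P = 16.33/12.99 = 1.257 m. Q_B = (1/0.017)·16.33·1.257^(2/3)·√0.0013 = 40.36 m³/s.
The larger discharge is 40.36 m³/s and the smaller is 12.42 m³/s; the ratio is 3.25.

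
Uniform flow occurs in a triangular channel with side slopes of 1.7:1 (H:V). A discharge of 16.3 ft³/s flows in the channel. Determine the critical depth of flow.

y_c = 1.42 ft

At critical depth, Q² T / (g A³) = 1, i.e. A³/T = Q²/g = 16.3²/32.2 = 8.251.
Try y = 1.71 ft: A³/T = 21.13 — too large.
Try y = 1.1 ft: A³/T = 2.327 — too small.
Try y = 1.42 ft: A³/T = 8.343 — close enough.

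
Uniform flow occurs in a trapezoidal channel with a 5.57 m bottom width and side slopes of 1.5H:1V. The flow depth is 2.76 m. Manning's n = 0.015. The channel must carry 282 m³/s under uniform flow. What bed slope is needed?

With bottom width b = 5.57 m and side slope z = 1.5: A = (b + zy)y = (5.57 + 1.5×2.76)×2.76 = 26.8 m²; P = b + 2y√(1+z²) = 5.57 + 2×2.76×1.803 = 15.52 m.
Hydraulic radius R = A/P = 26.8/15.52 = 1.727 m.
From Manning's equation, S = [nQ / (1 A R^(2/3))]² = [0.015 × 282 / (1 × 26.8 × 1.727^(2/3))]² = 0.012.

S = 0.012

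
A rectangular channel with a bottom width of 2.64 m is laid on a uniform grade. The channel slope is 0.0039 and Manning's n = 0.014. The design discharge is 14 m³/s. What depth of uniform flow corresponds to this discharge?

Manning's equation rearranged: A R^(2/3) = nQ / (1·√S) = 0.014 × 14 / (√0.0039) = 3.139.
Trying y = 1.86 m: A R^(2/3) = 4.133 — high.
Trying y = 1.32 m: A R^(2/3) = 2.642 — low.
Trying y = 1.5 m: A R^(2/3) = 3.128 — matches.

y_n = 1.5 m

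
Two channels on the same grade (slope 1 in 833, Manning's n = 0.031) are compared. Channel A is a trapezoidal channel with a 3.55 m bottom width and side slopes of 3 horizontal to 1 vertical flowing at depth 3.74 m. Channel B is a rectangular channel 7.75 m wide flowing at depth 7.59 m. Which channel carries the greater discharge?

channel B

Channel A: With bottom width b = 3.55 m and side slope z = 3: A = (b + zy)y = (3.55 + 3×3.74)×3.74 = 55.24 m²; P = b + 2y√(1+z²) = 3.55 + 2×3.74×3.162 = 27.2 m. Hydraulic radius R = A/P = 55.24/27.2 = 2.031 m. Q_A = (1/0.031)·55.24·2.031^(2/3)·√0.0012 = 99 m³/s.
Channel B: Flow area A = b·y = 7.75 × 7.59 = 58.82 m². Wetted perimeter P = b + 2y = 7.75 + 2×7.59 = 22.93 m. Hydraulic radius R = A/P = 58.82/22.93 = 2.565 m. Q_B = (1/0.031)·58.82·2.565^(2/3)·√0.0012 = 123.2 m³/s.
Q_A = 99 m³/s vs Q_B = 123.2 m³/s, so channel B carries more.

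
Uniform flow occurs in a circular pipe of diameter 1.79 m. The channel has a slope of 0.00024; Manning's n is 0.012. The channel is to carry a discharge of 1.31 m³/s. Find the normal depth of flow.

Manning's equation rearranged: A R^(2/3) = nQ / (1·√S) = 0.012 × 1.31 / (√0.00024) = 1.015.
At y = 0.937 m: A R^(2/3) = 0.7951 — short.
At y = 1.09 m: A R^(2/3) = 1.012 — matches.

y_n = 1.09 m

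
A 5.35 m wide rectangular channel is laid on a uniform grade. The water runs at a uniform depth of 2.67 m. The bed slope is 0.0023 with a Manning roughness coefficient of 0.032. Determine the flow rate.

Flow area A = b·y = 5.35 × 2.67 = 14.28 m². Wetted perimeter P = b + 2y = 5.35 + 2×2.67 = 10.69 m.
Hydraulic radius R = A/P = 14.28/10.69 = 1.336 m.
Manning's equation: Q = (1/n) A R^(2/3) S^(1/2) = (1/0.032) × 14.28 × 1.336^(2/3) × 0.0023^(1/2) = 26 m³/s.

Q = 26 m³/s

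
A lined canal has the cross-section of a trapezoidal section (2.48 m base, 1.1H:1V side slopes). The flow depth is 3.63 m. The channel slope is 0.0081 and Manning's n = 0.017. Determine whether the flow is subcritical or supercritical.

With bottom width b = 2.48 m and side slope z = 1.1: A = (b + zy)y = (2.48 + 1.1×3.63)×3.63 = 23.5 m²; P = b + 2y√(1+z²) = 2.48 + 2×3.63×1.487 = 13.27 m.
Hydraulic radius R = A/P = 23.5/13.27 = 1.77 m.
V = (1/n) R^(2/3) √S = (1/0.017) × 1.77^(2/3) × √0.0081 = 7.747 m/s. Hydraulic depth D_h = A/T = 23.5/10.47 = 2.245 m.
Froude number Fr = V/√(g·D_h) = 7.747/√(9.81×2.245) = 1.65, which is greater than 1, so the flow is supercritical.

supercritical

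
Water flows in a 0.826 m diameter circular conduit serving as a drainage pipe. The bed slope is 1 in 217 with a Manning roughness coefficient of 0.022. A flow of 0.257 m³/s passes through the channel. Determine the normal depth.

Manning's equation rearranged: A R^(2/3) = nQ / (1·√S) = 0.022 × 0.257 / (√0.004608) = 0.08329.
Trying y = 0.31 m: A R^(2/3) = 0.05609 — short.
Trying y = 0.472 m: A R^(2/3) = 0.1166 — over.
Trying y = 0.386 m: A R^(2/3) = 0.08332 — matches.

y_n = 0.386 m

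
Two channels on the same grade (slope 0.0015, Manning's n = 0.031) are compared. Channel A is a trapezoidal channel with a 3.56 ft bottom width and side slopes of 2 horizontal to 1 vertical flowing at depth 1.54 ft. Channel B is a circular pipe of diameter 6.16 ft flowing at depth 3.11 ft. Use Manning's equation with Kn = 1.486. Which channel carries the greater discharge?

Channel A: With bottom width b = 3.56 ft and side slope z = 2: A = (b + zy)y = (3.56 + 2×1.54)×1.54 = 10.23 ft²; P = b + 2y√(1+z²) = 3.56 + 2×1.54×2.236 = 10.45 ft. Hydraulic radius R = A/P = 10.23/10.45 = 0.9788 ft. Q_A = (1.486/0.031)·10.23·0.9788^(2/3)·√0.0015 = 18.71 ft³/s.
Channel B: For a circular section of diameter D = 6.16 ft at depth y = 3.11 ft, the central angle is θ = 2 arccos(1 − 2y/D) = 3.161 rad. Then A = (D²/8)(θ − sin θ) = 15.09 ft² and P = Dθ/2 = 9.736 ft. Hydraulic radius R = A/P = 15.09/9.736 = 1.549 ft. Q_B = (1.486/0.031)·15.09·1.549^(2/3)·√0.0015 = 37.5 ft³/s.
Q_A = 18.71 ft³/s vs Q_B = 37.5 ft³/s, so channel B carries more.

channel B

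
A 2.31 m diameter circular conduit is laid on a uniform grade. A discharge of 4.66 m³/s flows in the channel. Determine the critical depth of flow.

y_c = 0.991 m

At critical depth, Q² T / (g A³) = 1, i.e. A³/T = Q²/g = 4.66²/9.81 = 2.214.
At y = 1.15 m: A³/T = 3.918 — too large.
At y = 0.811 m: A³/T = 1.026 — too small.
At y = 0.991 m: A³/T = 2.217 — close enough.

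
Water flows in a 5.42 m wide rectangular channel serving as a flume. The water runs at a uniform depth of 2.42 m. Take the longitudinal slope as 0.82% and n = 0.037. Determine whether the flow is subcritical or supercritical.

subcritical

Flow area A = b·y = 5.42 × 2.42 = 13.12 m². Wetted perimeter P = b + 2y = 5.42 + 2×2.42 = 10.26 m.
Hydraulic radius R = A/P = 13.12/10.26 = 1.278 m.
V = (1/n) R^(2/3) √S = (1/0.037) × 1.278^(2/3) × √0.0082 = 2.883 m/s. Hydraulic depth D_h = A/T = 13.12/5.42 = 2.42 m.
Froude number Fr = V/√(g·D_h) = 2.883/√(9.81×2.42) = 0.592, which is less than 1, so the flow is subcritical.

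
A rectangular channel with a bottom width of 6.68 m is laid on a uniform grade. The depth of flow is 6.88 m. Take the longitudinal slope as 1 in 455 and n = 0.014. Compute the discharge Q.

Q = 264 m³/s

Flow area A = b·y = 6.68 × 6.88 = 45.96 m². Wetted perimeter P = b + 2y = 6.68 + 2×6.88 = 20.44 m.
Hydraulic radius R = A/P = 45.96/20.44 = 2.248 m.
Manning's equation: Q = (1/n) A R^(2/3) S^(1/2) = (1/0.014) × 45.96 × 2.248^(2/3) × 0.002198^(1/2) = 264 m³/s.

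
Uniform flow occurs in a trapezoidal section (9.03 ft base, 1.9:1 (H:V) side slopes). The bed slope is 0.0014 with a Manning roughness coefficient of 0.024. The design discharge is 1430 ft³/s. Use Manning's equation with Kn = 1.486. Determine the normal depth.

Manning's equation rearranged: A R^(2/3) = nQ / (1.486·√S) = 0.024 × 1430 / (1.486 × √0.0014) = 617.3.
Trying y = 7.31 ft: A R^(2/3) = 432.3 — low.
Trying y = 8.61 ft: A R^(2/3) = 617.9 — close enough.

y_n = 8.61 ft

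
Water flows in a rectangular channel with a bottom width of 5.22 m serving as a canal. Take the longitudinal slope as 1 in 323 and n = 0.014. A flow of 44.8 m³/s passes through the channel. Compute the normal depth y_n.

Manning's equation rearranged: A R^(2/3) = nQ / (1·√S) = 0.014 × 44.8 / (√0.003096) = 11.27.
Trying y = 2.39 m: A R^(2/3) = 14.46 — over.
Trying y = 1.78 m: A R^(2/3) = 9.649 — short.
Trying y = 1.99 m: A R^(2/3) = 11.26 — close enough.

y_n = 1.99 m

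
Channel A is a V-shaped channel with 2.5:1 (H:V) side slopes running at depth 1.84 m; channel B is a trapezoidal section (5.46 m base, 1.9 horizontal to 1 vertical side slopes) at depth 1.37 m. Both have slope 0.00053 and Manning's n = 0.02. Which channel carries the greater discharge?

channel B

Channel A: For a triangular section with side slope z = 2.5: A = zy² = 2.5×1.84² = 8.464 m²; P = 2y√(1+z²) = 2×1.84×2.693 = 9.909 m. Hydraulic radius R = A/P = 8.464/9.909 = 0.8542 m. Q_A = (1/0.02)·8.464·0.8542^(2/3)·√0.00053 = 8.771 m³/s.
Channel B: With bottom width b = 5.46 m and side slope z = 1.9: A = (b + zy)y = (5.46 + 1.9×1.37)×1.37 = 11.05 m²; P = b + 2y√(1+z²) = 5.46 + 2×1.37×2.147 = 11.34 m. Hydraulic radius R = A/P = 11.05/11.34 = 0.9738 m. Q_B = (1/0.02)·11.05·0.9738^(2/3)·√0.00053 = 12.49 m³/s.
Q_A = 8.771 m³/s vs Q_B = 12.49 m³/s, so channel B carries more.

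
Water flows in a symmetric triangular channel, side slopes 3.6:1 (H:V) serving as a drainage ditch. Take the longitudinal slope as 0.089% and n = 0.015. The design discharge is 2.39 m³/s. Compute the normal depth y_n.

y_n = 0.795 m

Manning's equation rearranged: A R^(2/3) = nQ / (1·√S) = 0.015 × 2.39 / (√0.00089) = 1.202.
Trying y = 0.886 m: A R^(2/3) = 1.602 — too large.
Trying y = 0.622 m: A R^(2/3) = 0.6237 — too small.
Trying y = 0.795 m: A R^(2/3) = 1.2 — ≈ 1.202.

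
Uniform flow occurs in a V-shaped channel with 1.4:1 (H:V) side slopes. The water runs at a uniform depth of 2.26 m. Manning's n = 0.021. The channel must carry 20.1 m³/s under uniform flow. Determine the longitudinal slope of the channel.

S = 0.0039

For a triangular section with side slope z = 1.4: A = zy² = 1.4×2.26² = 7.151 m²; P = 2y√(1+z²) = 2×2.26×1.72 = 7.777 m.
Hydraulic radius R = A/P = 7.151/7.777 = 0.9195 m.
From Manning's equation, S = [nQ / (1 A R^(2/3))]² = [0.021 × 20.1 / (1 × 7.151 × 0.9195^(2/3))]² = 0.0039.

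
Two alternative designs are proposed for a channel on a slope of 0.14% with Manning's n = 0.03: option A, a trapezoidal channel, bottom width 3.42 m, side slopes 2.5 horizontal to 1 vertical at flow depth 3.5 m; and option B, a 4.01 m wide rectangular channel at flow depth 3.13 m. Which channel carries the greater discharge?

channel A

Channel A: With bottom width b = 3.42 m and side slope z = 2.5: A = (b + zy)y = (3.42 + 2.5×3.5)×3.5 = 42.59 m²; P = b + 2y√(1+z²) = 3.42 + 2×3.5×2.693 = 22.27 m. Hydraulic radius R = A/P = 42.59/22.27 = 1.913 m. Q_A = (1/0.03)·42.59·1.913^(2/3)·√0.0014 = 81.86 m³/s.
Channel B: Flow area A = b·y = 4.01 × 3.13 = 12.55 m². Wetted perimeter P = b + 2y = 4.01 + 2×3.13 = 10.27 m. Hydraulic radius R = A/P = 12.55/10.27 = 1.222 m. Q_B = (1/0.03)·12.55·1.222^(2/3)·√0.0014 = 17.89 m³/s.
Q_A = 81.86 m³/s vs Q_B = 17.89 m³/s, so channel A carries more.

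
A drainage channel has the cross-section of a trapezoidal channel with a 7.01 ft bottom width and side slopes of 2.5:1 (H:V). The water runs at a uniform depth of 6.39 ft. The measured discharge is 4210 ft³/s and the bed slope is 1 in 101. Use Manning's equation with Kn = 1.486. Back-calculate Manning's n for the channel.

n = 0.012

With bottom width b = 7.01 ft and side slope z = 2.5: A = (b + zy)y = (7.01 + 2.5×6.39)×6.39 = 146.9 ft²; P = b + 2y√(1+z²) = 7.01 + 2×6.39×2.693 = 41.42 ft.
Hydraulic radius R = A/P = 146.9/41.42 = 3.546 ft.
Rearranging Manning's equation: n = (1.486/Q) A R^(2/3) S^(1/2) = (1.486/4210) × 146.9 × 3.546^(2/3) × √0.009901 = 0.012.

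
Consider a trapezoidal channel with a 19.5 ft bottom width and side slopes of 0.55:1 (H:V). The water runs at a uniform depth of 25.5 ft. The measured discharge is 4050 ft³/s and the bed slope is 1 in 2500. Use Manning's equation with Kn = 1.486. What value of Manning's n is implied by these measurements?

With bottom width b = 19.5 ft and side slope z = 0.55: A = (b + zy)y = (19.5 + 0.55×25.5)×25.5 = 854.9 ft²; P = b + 2y√(1+z²) = 19.5 + 2×25.5×1.141 = 77.7 ft.
Hydraulic radius R = A/P = 854.9/77.7 = 11 ft.
Rearranging Manning's equation: n = (1.486/Q) A R^(2/3) S^(1/2) = (1.486/4050) × 854.9 × 11^(2/3) × √0.0004 = 0.031.

n = 0.031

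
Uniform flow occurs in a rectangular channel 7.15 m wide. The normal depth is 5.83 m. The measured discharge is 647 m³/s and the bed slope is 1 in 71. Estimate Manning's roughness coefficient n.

Flow area A = b·y = 7.15 × 5.83 = 41.68 m². Wetted perimeter P = b + 2y = 7.15 + 2×5.83 = 18.81 m.
Hydraulic radius R = A/P = 41.68/18.81 = 2.216 m.
Rearranging Manning's equation: n = (1/Q) A R^(2/3) S^(1/2) = (1/647) × 41.68 × 2.216^(2/3) × √0.01408 = 0.013.

n = 0.013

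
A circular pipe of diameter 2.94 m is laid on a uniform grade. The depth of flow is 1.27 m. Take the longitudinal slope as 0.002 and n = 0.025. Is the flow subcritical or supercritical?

For a circular section of diameter D = 2.94 m at depth y = 1.27 m, the central angle is θ = 2 arccos(1 − 2y/D) = 2.869 rad. Then A = (D²/8)(θ − sin θ) = 2.808 m² and P = Dθ/2 = 4.217 m.
Hydraulic radius R = A/P = 2.808/4.217 = 0.6659 m.
V = (1/n) R^(2/3) √S = (1/0.025) × 0.6659^(2/3) × √0.002 = 1.364 m/s. Hydraulic depth D_h = A/T = 2.808/2.913 = 0.9641 m.
Froude number Fr = V/√(g·D_h) = 1.364/√(9.81×0.9641) = 0.444, which is less than 1, so the flow is subcritical.

subcritical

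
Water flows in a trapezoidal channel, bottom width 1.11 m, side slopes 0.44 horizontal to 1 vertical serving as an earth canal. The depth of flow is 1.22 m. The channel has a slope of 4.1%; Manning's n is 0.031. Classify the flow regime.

supercritical

With bottom width b = 1.11 m and side slope z = 0.44: A = (b + zy)y = (1.11 + 0.44×1.22)×1.22 = 2.009 m²; P = b + 2y√(1+z²) = 1.11 + 2×1.22×1.093 = 3.776 m.
Hydraulic radius R = A/P = 2.009/3.776 = 0.5321 m.
V = (1/n) R^(2/3) √S = (1/0.031) × 0.5321^(2/3) × √0.041 = 4.289 m/s. Hydraulic depth D_h = A/T = 2.009/2.184 = 0.9201 m.
Froude number Fr = V/√(g·D_h) = 4.289/√(9.81×0.9201) = 1.43, which is greater than 1, so the flow is supercritical.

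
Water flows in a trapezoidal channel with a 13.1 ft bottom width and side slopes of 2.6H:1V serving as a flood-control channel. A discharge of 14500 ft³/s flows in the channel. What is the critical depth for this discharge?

At critical depth, Q² T / (g A³) = 1, i.e. A³/T = Q²/g = 14500²/32.2 = 6530000.
At y = 17.7 ft: A³/T = 10900000 — high.
At y = 10.8 ft: A³/T = 1270000 — low.
At y = 15.8 ft: A³/T = 6585000 — matches.

y_c = 15.8 ft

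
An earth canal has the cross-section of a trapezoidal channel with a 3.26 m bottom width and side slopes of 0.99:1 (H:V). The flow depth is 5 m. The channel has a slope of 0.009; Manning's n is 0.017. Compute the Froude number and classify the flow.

supercritical

With bottom width b = 3.26 m and side slope z = 0.99: A = (b + zy)y = (3.26 + 0.99×5)×5 = 41.05 m²; P = b + 2y√(1+z²) = 3.26 + 2×5×1.407 = 17.33 m.
Hydraulic radius R = A/P = 41.05/17.33 = 2.369 m.
V = (1/n) R^(2/3) √S = (1/0.017) × 2.369^(2/3) × √0.009 = 9.916 m/s. Hydraulic depth D_h = A/T = 41.05/13.16 = 3.119 m.
Froude number Fr = V/√(g·D_h) = 9.916/√(9.81×3.119) = 1.79, which is greater than 1, so the flow is supercritical.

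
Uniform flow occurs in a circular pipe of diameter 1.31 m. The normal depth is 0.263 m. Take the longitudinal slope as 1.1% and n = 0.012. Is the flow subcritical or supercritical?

supercritical

For a circular section of diameter D = 1.31 m at depth y = 0.263 m, the central angle is θ = 2 arccos(1 − 2y/D) = 1.858 rad. Then A = (D²/8)(θ − sin θ) = 0.1929 m² and P = Dθ/2 = 1.217 m.
Hydraulic radius R = A/P = 0.1929/1.217 = 0.1585 m.
V = (1/n) R^(2/3) √S = (1/0.012) × 0.1585^(2/3) × √0.011 = 2.56 m/s. Hydraulic depth D_h = A/T = 0.1929/1.049 = 0.1838 m.
Froude number Fr = V/√(g·D_h) = 2.56/√(9.81×0.1838) = 1.91, which is greater than 1, so the flow is supercritical.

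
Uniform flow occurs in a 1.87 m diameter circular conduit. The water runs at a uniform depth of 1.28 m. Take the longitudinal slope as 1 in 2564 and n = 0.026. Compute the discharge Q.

For a circular section of diameter D = 1.87 m at depth y = 1.28 m, the central angle is θ = 2 arccos(1 − 2y/D) = 3.897 rad. Then A = (D²/8)(θ − sin θ) = 2.003 m² and P = Dθ/2 = 3.644 m.
Hydraulic radius R = A/P = 2.003/3.644 = 0.5498 m.
Manning's equation: Q = (1/n) A R^(2/3) S^(1/2) = (1/0.026) × 2.003 × 0.5498^(2/3) × 0.00039^(1/2) = 1.02 m³/s.

Q = 1.02 m³/s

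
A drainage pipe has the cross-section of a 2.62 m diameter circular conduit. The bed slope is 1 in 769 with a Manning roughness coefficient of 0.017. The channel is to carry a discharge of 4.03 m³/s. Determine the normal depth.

y_n = 1.26 m

Manning's equation rearranged: A R^(2/3) = nQ / (1·√S) = 0.017 × 4.03 / (√0.0013) = 1.9.
Trying y = 0.965 m: A R^(2/3) = 1.177 — short.
Trying y = 1.26 m: A R^(2/3) = 1.902 — matches.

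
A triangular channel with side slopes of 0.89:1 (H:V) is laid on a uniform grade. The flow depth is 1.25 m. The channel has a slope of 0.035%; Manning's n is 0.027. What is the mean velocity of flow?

V = 0.386 m/s

For a triangular section with side slope z = 0.89: A = zy² = 0.89×1.25² = 1.391 m²; P = 2y√(1+z²) = 2×1.25×1.339 = 3.347 m.
Hydraulic radius R = A/P = 1.391/3.347 = 0.4155 m.
From Manning's equation, V = (1/n) R^(2/3) S^(1/2) = (1/0.027) × 0.4155^(2/3) × 0.00035^(1/2) = 0.386 m/s.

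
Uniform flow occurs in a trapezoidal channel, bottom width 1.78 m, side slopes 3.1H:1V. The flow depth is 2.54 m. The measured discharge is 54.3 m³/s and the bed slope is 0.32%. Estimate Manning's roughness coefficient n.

n = 0.031

With bottom width b = 1.78 m and side slope z = 3.1: A = (b + zy)y = (1.78 + 3.1×2.54)×2.54 = 24.52 m²; P = b + 2y√(1+z²) = 1.78 + 2×2.54×3.257 = 18.33 m.
Hydraulic radius R = A/P = 24.52/18.33 = 1.338 m.
Rearranging Manning's equation: n = (1/Q) A R^(2/3) S^(1/2) = (1/54.3) × 24.52 × 1.338^(2/3) × √0.0032 = 0.031.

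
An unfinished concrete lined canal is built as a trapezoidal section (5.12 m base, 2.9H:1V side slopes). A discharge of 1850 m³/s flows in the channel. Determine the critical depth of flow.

y_c = 8.8 m

At critical depth, Q² T / (g A³) = 1, i.e. A³/T = Q²/g = 1850²/9.81 = 348900.
At y = 10.9 m: A³/T = 939000 — too large.
At y = 7.35 m: A³/T = 153600 — too small.
At y = 8.8 m: A³/T = 349000 — close enough.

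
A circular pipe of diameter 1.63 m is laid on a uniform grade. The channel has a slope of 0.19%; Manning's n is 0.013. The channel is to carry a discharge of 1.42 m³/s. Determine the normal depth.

Manning's equation rearranged: A R^(2/3) = nQ / (1·√S) = 0.013 × 1.42 / (√0.0019) = 0.4235.
Try y = 0.517 m: A R^(2/3) = 0.2501 — low.
Try y = 0.785 m: A R^(2/3) = 0.5378 — high.
Try y = 0.686 m: A R^(2/3) = 0.4239 — ≈ 0.4235.

y_n = 0.686 m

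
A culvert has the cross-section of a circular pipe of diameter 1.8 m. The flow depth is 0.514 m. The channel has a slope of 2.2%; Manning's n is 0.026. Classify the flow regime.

For a circular section of diameter D = 1.8 m at depth y = 0.514 m, the central angle is θ = 2 arccos(1 − 2y/D) = 2.255 rad. Then A = (D²/8)(θ − sin θ) = 0.5995 m² and P = Dθ/2 = 2.03 m.
Hydraulic radius R = A/P = 0.5995/2.03 = 0.2954 m.
V = (1/n) R^(2/3) √S = (1/0.026) × 0.2954^(2/3) × √0.022 = 2.53 m/s. Hydraulic depth D_h = A/T = 0.5995/1.626 = 0.3687 m.
Froude number Fr = V/√(g·D_h) = 2.53/√(9.81×0.3687) = 1.33, which is greater than 1, so the flow is supercritical.

supercritical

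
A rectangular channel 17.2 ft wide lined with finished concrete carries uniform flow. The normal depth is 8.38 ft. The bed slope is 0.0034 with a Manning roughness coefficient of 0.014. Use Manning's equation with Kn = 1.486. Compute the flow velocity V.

Flow area A = b·y = 17.2 × 8.38 = 144.1 ft². Wetted perimeter P = b + 2y = 17.2 + 2×8.38 = 33.96 ft.
Hydraulic radius R = A/P = 144.1/33.96 = 4.244 ft.
From Manning's equation, V = (1.486/n) R^(2/3) S^(1/2) = (1.486/0.014) × 4.244^(2/3) × 0.0034^(1/2) = 16.2 ft/s.

V = 16.2 ft/s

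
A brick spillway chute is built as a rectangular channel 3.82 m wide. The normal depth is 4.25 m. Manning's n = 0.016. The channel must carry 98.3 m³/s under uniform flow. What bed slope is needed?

S = 0.0065

Flow area A = b·y = 3.82 × 4.25 = 16.23 m². Wetted perimeter P = b + 2y = 3.82 + 2×4.25 = 12.32 m.
Hydraulic radius R = A/P = 16.23/12.32 = 1.318 m.
From Manning's equation, S = [nQ / (1 A R^(2/3))]² = [0.016 × 98.3 / (1 × 16.23 × 1.318^(2/3))]² = 0.0065.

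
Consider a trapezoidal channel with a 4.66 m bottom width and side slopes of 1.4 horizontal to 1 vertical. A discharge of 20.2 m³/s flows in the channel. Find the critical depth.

At critical depth, Q² T / (g A³) = 1, i.e. A³/T = Q²/g = 20.2²/9.81 = 41.59.
At y = 1.24 m: A³/T = 61.35 — too large.
At y = 0.989 m: A³/T = 28.76 — too small.
At y = 1.1 m: A³/T = 40.98 — matches.

y_c = 1.1 m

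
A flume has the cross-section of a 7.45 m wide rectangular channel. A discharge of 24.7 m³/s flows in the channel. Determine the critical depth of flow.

For a rectangular channel, critical depth y_c = (q²/g)^(1/3) where q = Q/b = 24.7/7.45 = 3.315 m²/s.
So y_c = (3.315²/9.81)^(1/3) = 1.04 m.

y_c = 1.04 m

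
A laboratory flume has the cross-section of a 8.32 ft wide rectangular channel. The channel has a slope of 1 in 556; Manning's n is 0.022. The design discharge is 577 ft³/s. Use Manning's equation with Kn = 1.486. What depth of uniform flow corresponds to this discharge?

y_n = 11.5 ft

Manning's equation rearranged: A R^(2/3) = nQ / (1.486·√S) = 0.022 × 577 / (1.486 × √0.001799) = 201.4.
Trying y = 8.79 ft: A R^(2/3) = 146.1 — low.
Trying y = 14.7 ft: A R^(2/3) = 267.9 — high.
Trying y = 11.5 ft: A R^(2/3) = 201.4 — close enough.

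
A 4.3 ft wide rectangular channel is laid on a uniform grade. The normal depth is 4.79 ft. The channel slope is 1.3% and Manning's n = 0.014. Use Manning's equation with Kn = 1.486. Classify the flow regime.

Flow area A = b·y = 4.3 × 4.79 = 20.6 ft². Wetted perimeter P = b + 2y = 4.3 + 2×4.79 = 13.88 ft.
Hydraulic radius R = A/P = 20.6/13.88 = 1.484 ft.
V = (1.486/n) R^(2/3) √S = (1.486/0.014) × 1.484^(2/3) × √0.013 = 15.74 ft/s. Hydraulic depth D_h = A/T = 20.6/4.3 = 4.79 ft.
Froude number Fr = V/√(g·D_h) = 15.74/√(32.2×4.79) = 1.27, which is greater than 1, so the flow is supercritical.

supercritical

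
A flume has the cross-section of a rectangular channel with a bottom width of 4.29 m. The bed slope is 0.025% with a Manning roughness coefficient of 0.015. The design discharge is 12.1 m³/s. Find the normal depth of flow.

Manning's equation rearranged: A R^(2/3) = nQ / (1·√S) = 0.015 × 12.1 / (√0.00025) = 11.48.
At y = 2.19 m: A R^(2/3) = 9.912 — too small.
At y = 3.04 m: A R^(2/3) = 15.19 — too large.
At y = 2.45 m: A R^(2/3) = 11.49 — ≈ 11.48.

y_n = 2.45 m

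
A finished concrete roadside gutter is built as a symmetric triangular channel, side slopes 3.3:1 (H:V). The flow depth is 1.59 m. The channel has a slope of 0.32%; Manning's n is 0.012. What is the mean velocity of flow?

V = 3.93 m/s

For a triangular section with side slope z = 3.3: A = zy² = 3.3×1.59² = 8.343 m²; P = 2y√(1+z²) = 2×1.59×3.448 = 10.97 m.
Hydraulic radius R = A/P = 8.343/10.97 = 0.7608 m.
From Manning's equation, V = (1/n) R^(2/3) S^(1/2) = (1/0.012) × 0.7608^(2/3) × 0.0032^(1/2) = 3.93 m/s.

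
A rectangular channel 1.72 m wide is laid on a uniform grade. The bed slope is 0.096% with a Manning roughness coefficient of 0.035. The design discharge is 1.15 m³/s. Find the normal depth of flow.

Manning's equation rearranged: A R^(2/3) = nQ / (1·√S) = 0.035 × 1.15 / (√0.00096) = 1.299.
Try y = 0.944 m: A R^(2/3) = 0.9535 — too small.
Try y = 1.2 m: A R^(2/3) = 1.302 — ≈ 1.299.

y_n = 1.2 m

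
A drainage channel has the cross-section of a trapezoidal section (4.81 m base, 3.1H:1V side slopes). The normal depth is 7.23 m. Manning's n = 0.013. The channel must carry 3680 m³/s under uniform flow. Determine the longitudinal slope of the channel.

With bottom width b = 4.81 m and side slope z = 3.1: A = (b + zy)y = (4.81 + 3.1×7.23)×7.23 = 196.8 m²; P = b + 2y√(1+z²) = 4.81 + 2×7.23×3.257 = 51.91 m.
Hydraulic radius R = A/P = 196.8/51.91 = 3.792 m.
From Manning's equation, S = [nQ / (1 A R^(2/3))]² = [0.013 × 3680 / (1 × 196.8 × 3.792^(2/3))]² = 0.00999.

S = 0.00999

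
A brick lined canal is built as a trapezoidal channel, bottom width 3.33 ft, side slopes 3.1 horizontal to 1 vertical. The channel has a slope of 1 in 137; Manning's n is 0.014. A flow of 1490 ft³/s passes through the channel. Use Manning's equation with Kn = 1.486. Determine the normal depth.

Manning's equation rearranged: A R^(2/3) = nQ / (1.486·√S) = 0.014 × 1490 / (1.486 × √0.007299) = 164.3.
Try y = 5.72 ft: A R^(2/3) = 248.8 — too large.
Try y = 4.83 ft: A R^(2/3) = 164.6 — close enough.

y_n = 4.83 ft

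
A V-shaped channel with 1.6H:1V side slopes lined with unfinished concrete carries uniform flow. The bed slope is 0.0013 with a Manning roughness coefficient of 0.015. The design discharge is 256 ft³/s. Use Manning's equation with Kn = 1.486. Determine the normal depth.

Manning's equation rearranged: A R^(2/3) = nQ / (1.486·√S) = 0.015 × 256 / (1.486 × √0.0013) = 71.67.
At y = 4.26 ft: A R^(2/3) = 43.06 — too small.
At y = 5.85 ft: A R^(2/3) = 100.3 — too large.
At y = 5.16 ft: A R^(2/3) = 71.8 — ≈ 71.67.

y_n = 5.16 ft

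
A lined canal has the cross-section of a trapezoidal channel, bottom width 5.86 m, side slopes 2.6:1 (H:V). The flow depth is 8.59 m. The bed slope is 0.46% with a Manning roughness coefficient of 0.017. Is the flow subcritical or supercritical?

With bottom width b = 5.86 m and side slope z = 2.6: A = (b + zy)y = (5.86 + 2.6×8.59)×8.59 = 242.2 m²; P = b + 2y√(1+z²) = 5.86 + 2×8.59×2.786 = 53.72 m.
Hydraulic radius R = A/P = 242.2/53.72 = 4.508 m.
V = (1/n) R^(2/3) √S = (1/0.017) × 4.508^(2/3) × √0.0046 = 10.89 m/s. Hydraulic depth D_h = A/T = 242.2/50.53 = 4.793 m.
Froude number Fr = V/√(g·D_h) = 10.89/√(9.81×4.793) = 1.59, which is greater than 1, so the flow is supercritical.

supercritical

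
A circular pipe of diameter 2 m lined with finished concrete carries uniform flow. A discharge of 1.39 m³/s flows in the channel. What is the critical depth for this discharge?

At critical depth, Q² T / (g A³) = 1, i.e. A³/T = Q²/g = 1.39²/9.81 = 0.197.
Trying y = 0.663 m: A³/T = 0.3999 — too large.
Trying y = 0.552 m: A³/T = 0.1966 — close enough.

y_c = 0.552 m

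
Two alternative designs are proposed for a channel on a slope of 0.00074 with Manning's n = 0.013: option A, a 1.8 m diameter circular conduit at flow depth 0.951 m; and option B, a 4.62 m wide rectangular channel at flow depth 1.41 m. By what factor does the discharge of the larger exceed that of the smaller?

Channel A: For a circular section of diameter D = 1.8 m at depth y = 0.951 m, the central angle is θ = 2 arccos(1 − 2y/D) = 3.255 rad. Then A = (D²/8)(θ − sin θ) = 1.364 m² and P = Dθ/2 = 2.929 m. Hydraulic radius R = A/P = 1.364/2.929 = 0.4656 m. Q_A = (1/0.013)·1.364·0.4656^(2/3)·√0.00074 = 1.715 m³/s.
Channel B: Flow area A = b·y = 4.62 × 1.41 = 6.514 m². Wetted perimeter P = b + 2y = 4.62 + 2×1.41 = 7.44 m. Hydraulic radius R = A/P = 6.514/7.44 = 0.8756 m. Q_B = (1/0.013)·6.514·0.8756^(2/3)·√0.00074 = 12.48 m³/s.
The larger discharge is 12.48 m³/s and the smaller is 1.715 m³/s; the ratio is 7.28.

7.28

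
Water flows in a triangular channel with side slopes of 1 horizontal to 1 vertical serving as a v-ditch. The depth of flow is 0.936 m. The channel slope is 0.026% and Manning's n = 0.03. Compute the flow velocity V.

For a triangular section with side slope z = 1: A = zy² = 1×0.936² = 0.8761 m²; P = 2y√(1+z²) = 2×0.936×1.414 = 2.647 m.
Hydraulic radius R = A/P = 0.8761/2.647 = 0.3309 m.
From Manning's equation, V = (1/n) R^(2/3) S^(1/2) = (1/0.03) × 0.3309^(2/3) × 0.00026^(1/2) = 0.257 m/s.

V = 0.257 m/s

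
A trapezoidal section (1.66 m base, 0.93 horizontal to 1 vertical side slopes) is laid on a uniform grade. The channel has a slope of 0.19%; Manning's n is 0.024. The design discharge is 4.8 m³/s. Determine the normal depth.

Manning's equation rearranged: A R^(2/3) = nQ / (1·√S) = 0.024 × 4.8 / (√0.0019) = 2.643.
Trying y = 0.887 m: A R^(2/3) = 1.461 — short.
Trying y = 1.43 m: A R^(2/3) = 3.586 — over.
Trying y = 1.22 m: A R^(2/3) = 2.644 — close enough.

y_n = 1.22 m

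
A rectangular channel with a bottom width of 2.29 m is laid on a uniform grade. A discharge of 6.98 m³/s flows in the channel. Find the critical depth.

For a rectangular channel, critical depth y_c = (q²/g)^(1/3) where q = Q/b = 6.98/2.29 = 3.048 m²/s.
So y_c = (3.048²/9.81)^(1/3) = 0.982 m.

y_c = 0.982 m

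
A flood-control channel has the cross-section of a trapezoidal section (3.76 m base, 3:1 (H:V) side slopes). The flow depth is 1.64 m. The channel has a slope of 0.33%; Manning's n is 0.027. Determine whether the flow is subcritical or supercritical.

With bottom width b = 3.76 m and side slope z = 3: A = (b + zy)y = (3.76 + 3×1.64)×1.64 = 14.24 m²; P = b + 2y√(1+z²) = 3.76 + 2×1.64×3.162 = 14.13 m.
Hydraulic radius R = A/P = 14.24/14.13 = 1.007 m.
V = (1/n) R^(2/3) √S = (1/0.027) × 1.007^(2/3) × √0.0033 = 2.138 m/s. Hydraulic depth D_h = A/T = 14.24/13.6 = 1.047 m.
Froude number Fr = V/√(g·D_h) = 2.138/√(9.81×1.047) = 0.667, which is less than 1, so the flow is subcritical.

subcritical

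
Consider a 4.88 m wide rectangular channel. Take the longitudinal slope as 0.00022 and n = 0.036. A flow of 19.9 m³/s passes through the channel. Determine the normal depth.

y_n = 6.71 m

Manning's equation rearranged: A R^(2/3) = nQ / (1·√S) = 0.036 × 19.9 / (√0.00022) = 48.3.
Try y = 8.34 m: A R^(2/3) = 62.16 — over.
Try y = 5.69 m: A R^(2/3) = 39.67 — short.
Try y = 6.71 m: A R^(2/3) = 48.26 — matches.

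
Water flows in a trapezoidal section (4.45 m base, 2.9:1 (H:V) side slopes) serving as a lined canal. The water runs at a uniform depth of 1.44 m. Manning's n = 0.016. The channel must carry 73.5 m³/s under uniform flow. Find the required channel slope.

S = 0.0098

With bottom width b = 4.45 m and side slope z = 2.9: A = (b + zy)y = (4.45 + 2.9×1.44)×1.44 = 12.42 m²; P = b + 2y√(1+z²) = 4.45 + 2×1.44×3.068 = 13.28 m.
Hydraulic radius R = A/P = 12.42/13.28 = 0.935 m.
From Manning's equation, S = [nQ / (1 A R^(2/3))]² = [0.016 × 73.5 / (1 × 12.42 × 0.935^(2/3))]² = 0.0098.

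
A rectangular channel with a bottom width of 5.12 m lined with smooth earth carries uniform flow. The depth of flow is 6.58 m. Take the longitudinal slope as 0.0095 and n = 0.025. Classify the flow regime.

Flow area A = b·y = 5.12 × 6.58 = 33.69 m². Wetted perimeter P = b + 2y = 5.12 + 2×6.58 = 18.28 m.
Hydraulic radius R = A/P = 33.69/18.28 = 1.843 m.
V = (1/n) R^(2/3) √S = (1/0.025) × 1.843^(2/3) × √0.0095 = 5.861 m/s. Hydraulic depth D_h = A/T = 33.69/5.12 = 6.58 m.
Froude number Fr = V/√(g·D_h) = 5.861/√(9.81×6.58) = 0.729, which is less than 1, so the flow is subcritical.

subcritical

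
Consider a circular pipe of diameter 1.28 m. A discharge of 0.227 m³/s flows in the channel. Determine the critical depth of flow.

y_c = 0.247 m

At critical depth, Q² T / (g A³) = 1, i.e. A³/T = Q²/g = 0.227²/9.81 = 0.005253.
At y = 0.22 m: A³/T = 0.003314 — too small.
At y = 0.247 m: A³/T = 0.00522 — ≈ 0.005253.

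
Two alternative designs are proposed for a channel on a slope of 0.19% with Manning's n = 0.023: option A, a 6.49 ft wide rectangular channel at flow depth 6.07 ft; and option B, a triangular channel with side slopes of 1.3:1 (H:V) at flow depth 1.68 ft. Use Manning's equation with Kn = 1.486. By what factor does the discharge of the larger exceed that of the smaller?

Channel A: Flow area A = b·y = 6.49 × 6.07 = 39.39 ft². Wetted perimeter P = b + 2y = 6.49 + 2×6.07 = 18.63 ft. Hydraulic radius R = A/P = 39.39/18.63 = 2.115 ft. Q_A = (1.486/0.023)·39.39·2.115^(2/3)·√0.0019 = 182.8 ft³/s.
Channel B: For a triangular section with side slope z = 1.3: A = zy² = 1.3×1.68² = 3.669 ft²; P = 2y√(1+z²) = 2×1.68×1.64 = 5.511 ft. Hydraulic radius R = A/P = 3.669/5.511 = 0.6658 ft. Q_B = (1.486/0.023)·3.669·0.6658^(2/3)·√0.0019 = 7.879 ft³/s.
The larger discharge is 182.8 ft³/s and the smaller is 7.879 ft³/s; the ratio is 23.2.

23.2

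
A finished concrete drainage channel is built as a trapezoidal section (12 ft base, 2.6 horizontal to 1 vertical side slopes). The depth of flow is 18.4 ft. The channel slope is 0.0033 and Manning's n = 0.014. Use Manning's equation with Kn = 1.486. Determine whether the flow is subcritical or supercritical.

With bottom width b = 12 ft and side slope z = 2.6: A = (b + zy)y = (12 + 2.6×18.4)×18.4 = 1101 ft²; P = b + 2y√(1+z²) = 12 + 2×18.4×2.786 = 114.5 ft.
Hydraulic radius R = A/P = 1101/114.5 = 9.615 ft.
V = (1.486/n) R^(2/3) √S = (1.486/0.014) × 9.615^(2/3) × √0.0033 = 27.57 ft/s. Hydraulic depth D_h = A/T = 1101/107.7 = 10.23 ft.
Froude number Fr = V/√(g·D_h) = 27.57/√(32.2×10.23) = 1.52, which is greater than 1, so the flow is supercritical.

supercritical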